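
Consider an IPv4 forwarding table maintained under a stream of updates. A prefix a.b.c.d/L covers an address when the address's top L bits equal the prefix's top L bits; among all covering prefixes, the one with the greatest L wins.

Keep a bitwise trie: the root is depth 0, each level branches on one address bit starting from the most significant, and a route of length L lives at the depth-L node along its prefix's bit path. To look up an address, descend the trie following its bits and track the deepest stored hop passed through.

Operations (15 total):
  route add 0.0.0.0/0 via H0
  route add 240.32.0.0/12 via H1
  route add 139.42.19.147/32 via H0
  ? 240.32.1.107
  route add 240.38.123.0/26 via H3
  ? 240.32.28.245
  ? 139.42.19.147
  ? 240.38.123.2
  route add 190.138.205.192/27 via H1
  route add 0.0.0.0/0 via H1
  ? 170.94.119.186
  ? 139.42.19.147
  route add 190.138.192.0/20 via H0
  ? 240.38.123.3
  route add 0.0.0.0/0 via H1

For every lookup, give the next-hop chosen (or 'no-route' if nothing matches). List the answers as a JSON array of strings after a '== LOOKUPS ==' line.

Trace:
  + 0.0.0.0/0 (H0) depth=0
  + 240.32.0.0/12 (H1) depth=12
  + 139.42.19.147/32 (H0) depth=32
  lookup 240.32.1.107: bits 111100000010 walk d0:H0→d1:-→d2:-→d3:-→d4:-→d5:-→d6:-→d7:-→d8:-→d9:-→d10:-→d11:-→d12:H1 -> H1
  + 240.38.123.0/26 (H3) depth=26
  lookup 240.32.28.245: bits 1111000000100 walk d0:H0→d1:-→d2:-→d3:-→d4:-→d5:-→d6:-→d7:-→d8:-→d9:-→d10:-→d11:-→d12:H1→d13:- -> H1
  lookup 139.42.19.147: bits 10001011001010100001001110010011 walk d0:H0→d1:-→d2:-→d3:-→d4:-→d5:-→d6:-→d7:-→d8:-→d9:-→d10:-→d11:-→d12:-→d13:-→d14:-→d15:-→d16:-→d17:-→d18:-→d19:-→d20:-→d21:-→d22:-→d23:-→d24:-→d25:-→d26:-→d27:-→d28:-→d29:-→d30:-→d31:-→d32:H0 -> H0
  lookup 240.38.123.2: bits 11110000001001100111101100 walk d0:H0→d1:-→d2:-→d3:-→d4:-→d5:-→d6:-→d7:-→d8:-→d9:-→d10:-→d11:-→d12:H1→d13:-→d14:-→d15:-→d16:-→d17:-→d18:-→d19:-→d20:-→d21:-→d22:-→d23:-→d24:-→d25:-→d26:H3 -> H3
  + 190.138.205.192/27 (H1) depth=27
  + 0.0.0.0/0 (H1) depth=0
  lookup 170.94.119.186: bits 101 walk d0:H1→d1:-→d2:-→d3:- -> H1
  lookup 139.42.19.147: bits 10001011001010100001001110010011 walk d0:H1→d1:-→d2:-→d3:-→d4:-→d5:-→d6:-→d7:-→d8:-→d9:-→d10:-→d11:-→d12:-→d13:-→d14:-→d15:-→d16:-→d17:-→d18:-→d19:-→d20:-→d21:-→d22:-→d23:-→d24:-→d25:-→d26:-→d27:-→d28:-→d29:-→d30:-→d31:-→d32:H0 -> H0
  + 190.138.192.0/20 (H0) depth=20
  lookup 240.38.123.3: bits 11110000001001100111101100 walk d0:H1→d1:-→d2:-→d3:-→d4:-→d5:-→d6:-→d7:-→d8:-→d9:-→d10:-→d11:-→d12:H1→d13:-→d14:-→d15:-→d16:-→d17:-→d18:-→d19:-→d20:-→d21:-→d22:-→d23:-→d24:-→d25:-→d26:H3 -> H3
  + 0.0.0.0/0 (H1) depth=0

== LOOKUPS ==
["H1","H1","H0","H3","H1","H0","H3"]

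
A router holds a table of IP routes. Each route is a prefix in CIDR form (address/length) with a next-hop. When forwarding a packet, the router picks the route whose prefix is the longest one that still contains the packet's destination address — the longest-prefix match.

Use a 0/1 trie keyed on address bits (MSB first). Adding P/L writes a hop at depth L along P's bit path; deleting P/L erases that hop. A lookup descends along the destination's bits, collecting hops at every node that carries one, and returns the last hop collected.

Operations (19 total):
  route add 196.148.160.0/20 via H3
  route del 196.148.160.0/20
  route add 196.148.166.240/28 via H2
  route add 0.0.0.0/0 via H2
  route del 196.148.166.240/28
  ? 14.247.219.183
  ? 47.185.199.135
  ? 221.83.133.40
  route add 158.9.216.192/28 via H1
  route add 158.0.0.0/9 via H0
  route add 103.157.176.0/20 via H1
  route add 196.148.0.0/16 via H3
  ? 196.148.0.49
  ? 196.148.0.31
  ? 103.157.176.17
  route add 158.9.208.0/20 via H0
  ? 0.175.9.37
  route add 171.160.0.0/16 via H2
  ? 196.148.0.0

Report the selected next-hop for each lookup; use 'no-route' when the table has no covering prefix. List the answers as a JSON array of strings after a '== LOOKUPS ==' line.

Apply in order:
  + 196.148.160.0/20 (H3) depth=20
  del 196.148.160.0/20 (clear depth 20)
  + 196.148.166.240/28 (H2) depth=28
  + 0.0.0.0/0 (H2) depth=0
  del 196.148.166.240/28 (clear depth 28)
  ? 14.247.219.183  path d0:H2  best=H2
  ? 47.185.199.135  path d0:H2  best=H2
  ? 221.83.133.40  path d0:H2→d1:-→d2:-→d3:-  best=H2
  + 158.9.216.192/28 (H1) depth=28
  + 158.0.0.0/9 (H0) depth=9
  + 103.157.176.0/20 (H1) depth=20
  + 196.148.0.0/16 (H3) depth=16
  ? 196.148.0.49  path d0:H2→d1:-→d2:-→d3:-→d4:-→d5:-→d6:-→d7:-→d8:-→d9:-→d10:-→d11:-→d12:-→d13:-→d14:-→d15:-→d16:H3  best=H3
  ? 196.148.0.31  path d0:H2→d1:-→d2:-→d3:-→d4:-→d5:-→d6:-→d7:-→d8:-→d9:-→d10:-→d11:-→d12:-→d13:-→d14:-→d15:-→d16:H3  best=H3
  ? 103.157.176.17  path d0:H2→d1:-→d2:-→d3:-→d4:-→d5:-→d6:-→d7:-→d8:-→d9:-→d10:-→d11:-→d12:-→d13:-→d14:-→d15:-→d16:-→d17:-→d18:-→d19:-→d20:H1  best=H1
  + 158.9.208.0/20 (H0) depth=20
  ? 0.175.9.37  path d0:H2→d1:-  best=H2
  + 171.160.0.0/16 (H2) depth=16
  ? 196.148.0.0  path d0:H2→d1:-→d2:-→d3:-→d4:-→d5:-→d6:-→d7:-→d8:-→d9:-→d10:-→d11:-→d12:-→d13:-→d14:-→d15:-→d16:H3  best=H3

== LOOKUPS ==
["H2","H2","H2","H3","H3","H1","H2","H3"]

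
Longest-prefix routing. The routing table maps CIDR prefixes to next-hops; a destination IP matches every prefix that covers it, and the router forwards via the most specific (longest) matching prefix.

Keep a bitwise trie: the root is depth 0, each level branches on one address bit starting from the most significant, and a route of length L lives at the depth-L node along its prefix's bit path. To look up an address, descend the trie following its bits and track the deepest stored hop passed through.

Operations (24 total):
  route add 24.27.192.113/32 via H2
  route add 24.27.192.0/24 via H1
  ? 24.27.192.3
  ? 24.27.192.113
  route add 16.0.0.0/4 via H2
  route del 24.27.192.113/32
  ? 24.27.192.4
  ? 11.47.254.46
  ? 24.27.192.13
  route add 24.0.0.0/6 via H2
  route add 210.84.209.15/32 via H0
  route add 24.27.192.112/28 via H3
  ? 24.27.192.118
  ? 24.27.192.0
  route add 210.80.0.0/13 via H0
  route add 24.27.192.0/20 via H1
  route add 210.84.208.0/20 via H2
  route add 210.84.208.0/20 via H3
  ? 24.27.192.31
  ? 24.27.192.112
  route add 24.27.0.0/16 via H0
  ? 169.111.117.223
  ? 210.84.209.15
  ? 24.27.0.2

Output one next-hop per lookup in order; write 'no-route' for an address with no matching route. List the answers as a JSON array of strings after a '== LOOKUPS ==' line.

Apply in order:
  add 24.27.192.113/32 -> H2 at depth 32
  add 24.27.192.0/24 -> H1 at depth 24
  ? 24.27.192.3  path d0:-→d1:-→d2:-→d3:-→d4:-→d5:-→d6:-→d7:-→d8:-→d9:-→d10:-→d11:-→d12:-→d13:-→d14:-→d15:-→d16:-→d17:-→d18:-→d19:-→d20:-→d21:-→d22:-→d23:-→d24:H1→d25:-  best=H1
  ? 24.27.192.113  path d0:-→d1:-→d2:-→d3:-→d4:-→d5:-→d6:-→d7:-→d8:-→d9:-→d10:-→d11:-→d12:-→d13:-→d14:-→d15:-→d16:-→d17:-→d18:-→d19:-→d20:-→d21:-→d22:-→d23:-→d24:H1→d25:-→d26:-→d27:-→d28:-→d29:-→d30:-→d31:-→d32:H2  best=H2
  add 16.0.0.0/4 -> H2 at depth 4
  del 24.27.192.113/32 (clear depth 32)
  ? 24.27.192.4  path d0:-→d1:-→d2:-→d3:-→d4:H2→d5:-→d6:-→d7:-→d8:-→d9:-→d10:-→d11:-→d12:-→d13:-→d14:-→d15:-→d16:-→d17:-→d18:-→d19:-→d20:-→d21:-→d22:-→d23:-→d24:H1→d25:-  best=H1
  ? 11.47.254.46  path d0:-→d1:-→d2:-→d3:-  best=no-route
  ? 24.27.192.13  path d0:-→d1:-→d2:-→d3:-→d4:H2→d5:-→d6:-→d7:-→d8:-→d9:-→d10:-→d11:-→d12:-→d13:-→d14:-→d15:-→d16:-→d17:-→d18:-→d19:-→d20:-→d21:-→d22:-→d23:-→d24:H1→d25:-  best=H1
  add 24.0.0.0/6 -> H2 at depth 6
  add 210.84.209.15/32 -> H0 at depth 32
  add 24.27.192.112/28 -> H3 at depth 28
  ? 24.27.192.118  path d0:-→d1:-→d2:-→d3:-→d4:H2→d5:-→d6:H2→d7:-→d8:-→d9:-→d10:-→d11:-→d12:-→d13:-→d14:-→d15:-→d16:-→d17:-→d18:-→d19:-→d20:-→d21:-→d22:-→d23:-→d24:H1→d25:-→d26:-→d27:-→d28:H3→d29:-  best=H3
  ? 24.27.192.0  path d0:-→d1:-→d2:-→d3:-→d4:H2→d5:-→d6:H2→d7:-→d8:-→d9:-→d10:-→d11:-→d12:-→d13:-→d14:-→d15:-→d16:-→d17:-→d18:-→d19:-→d20:-→d21:-→d22:-→d23:-→d24:H1→d25:-  best=H1
  add 210.80.0.0/13 -> H0 at depth 13
  add 24.27.192.0/20 -> H1 at depth 20
  add 210.84.208.0/20 -> H2 at depth 20
  add 210.84.208.0/20 -> H3 at depth 20
  ? 24.27.192.31  path d0:-→d1:-→d2:-→d3:-→d4:H2→d5:-→d6:H2→d7:-→d8:-→d9:-→d10:-→d11:-→d12:-→d13:-→d14:-→d15:-→d16:-→d17:-→d18:-→d19:-→d20:H1→d21:-→d22:-→d23:-→d24:H1→d25:-  best=H1
  ? 24.27.192.112  path d0:-→d1:-→d2:-→d3:-→d4:H2→d5:-→d6:H2→d7:-→d8:-→d9:-→d10:-→d11:-→d12:-→d13:-→d14:-→d15:-→d16:-→d17:-→d18:-→d19:-→d20:H1→d21:-→d22:-→d23:-→d24:H1→d25:-→d26:-→d27:-→d28:H3→d29:-→d30:-→d31:-  best=H3
  add 24.27.0.0/16 -> H0 at depth 16
  ? 169.111.117.223  path d0:-→d1:-  best=no-route
  ? 210.84.209.15  path d0:-→d1:-→d2:-→d3:-→d4:-→d5:-→d6:-→d7:-→d8:-→d9:-→d10:-→d11:-→d12:-→d13:H0→d14:-→d15:-→d16:-→d17:-→d18:-→d19:-→d20:H3→d21:-→d22:-→d23:-→d24:-→d25:-→d26:-→d27:-→d28:-→d29:-→d30:-→d31:-→d32:H0  best=H0
  ? 24.27.0.2  path d0:-→d1:-→d2:-→d3:-→d4:H2→d5:-→d6:H2→d7:-→d8:-→d9:-→d10:-→d11:-→d12:-→d13:-→d14:-→d15:-→d16:H0  best=H0

== LOOKUPS ==
["H1","H2","H1","no-route","H1","H3","H1","H1","H3","no-route","H0","H0"]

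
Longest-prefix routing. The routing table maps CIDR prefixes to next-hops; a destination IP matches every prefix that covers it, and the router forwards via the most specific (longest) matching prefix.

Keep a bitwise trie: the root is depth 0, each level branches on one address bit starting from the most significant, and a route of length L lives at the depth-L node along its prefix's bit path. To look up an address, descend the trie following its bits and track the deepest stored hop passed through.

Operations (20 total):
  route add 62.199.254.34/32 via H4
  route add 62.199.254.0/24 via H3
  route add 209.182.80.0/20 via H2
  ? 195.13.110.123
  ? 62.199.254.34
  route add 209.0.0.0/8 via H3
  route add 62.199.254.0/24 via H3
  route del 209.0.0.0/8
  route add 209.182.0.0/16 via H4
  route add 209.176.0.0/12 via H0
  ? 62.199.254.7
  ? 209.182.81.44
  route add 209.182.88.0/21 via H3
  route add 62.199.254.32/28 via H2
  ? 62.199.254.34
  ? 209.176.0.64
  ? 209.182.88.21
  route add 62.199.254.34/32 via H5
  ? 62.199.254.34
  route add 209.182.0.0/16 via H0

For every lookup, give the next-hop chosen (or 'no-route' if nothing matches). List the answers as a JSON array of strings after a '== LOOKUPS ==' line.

Trace:
  add 62.199.254.34/32 -> H4 at depth 32
  add 62.199.254.0/24 -> H3 at depth 24
  add 209.182.80.0/20 -> H2 at depth 20
  lookup 195.13.110.123: bits 110 walk d0:-→d1:-→d2:-→d3:- -> no-route
  lookup 62.199.254.34: bits 00111110110001111111111000100010 walk d0:-→d1:-→d2:-→d3:-→d4:-→d5:-→d6:-→d7:-→d8:-→d9:-→d10:-→d11:-→d12:-→d13:-→d14:-→d15:-→d16:-→d17:-→d18:-→d19:-→d20:-→d21:-→d22:-→d23:-→d24:H3→d25:-→d26:-→d27:-→d28:-→d29:-→d30:-→d31:-→d32:H4 -> H4
  add 209.0.0.0/8 -> H3 at depth 8
  add 62.199.254.0/24 -> H3 at depth 24
  del 209.0.0.0/8 (clear depth 8)
  add 209.182.0.0/16 -> H4 at depth 16
  add 209.176.0.0/12 -> H0 at depth 12
  lookup 62.199.254.7: bits 00111110110001111111111000 walk d0:-→d1:-→d2:-→d3:-→d4:-→d5:-→d6:-→d7:-→d8:-→d9:-→d10:-→d11:-→d12:-→d13:-→d14:-→d15:-→d16:-→d17:-→d18:-→d19:-→d20:-→d21:-→d22:-→d23:-→d24:H3→d25:-→d26:- -> H3
  lookup 209.182.81.44: bits 11010001101101100101 walk d0:-→d1:-→d2:-→d3:-→d4:-→d5:-→d6:-→d7:-→d8:-→d9:-→d10:-→d11:-→d12:H0→d13:-→d14:-→d15:-→d16:H4→d17:-→d18:-→d19:-→d20:H2 -> H2
  add 209.182.88.0/21 -> H3 at depth 21
  add 62.199.254.32/28 -> H2 at depth 28
  lookup 62.199.254.34: bits 00111110110001111111111000100010 walk d0:-→d1:-→d2:-→d3:-→d4:-→d5:-→d6:-→d7:-→d8:-→d9:-→d10:-→d11:-→d12:-→d13:-→d14:-→d15:-→d16:-→d17:-→d18:-→d19:-→d20:-→d21:-→d22:-→d23:-→d24:H3→d25:-→d26:-→d27:-→d28:H2→d29:-→d30:-→d31:-→d32:H4 -> H4
  lookup 209.176.0.64: bits 1101000110110 walk d0:-→d1:-→d2:-→d3:-→d4:-→d5:-→d6:-→d7:-→d8:-→d9:-→d10:-→d11:-→d12:H0→d13:- -> H0
  lookup 209.182.88.21: bits 110100011011011001011 walk d0:-→d1:-→d2:-→d3:-→d4:-→d5:-→d6:-→d7:-→d8:-→d9:-→d10:-→d11:-→d12:H0→d13:-→d14:-→d15:-→d16:H4→d17:-→d18:-→d19:-→d20:H2→d21:H3 -> H3
  add 62.199.254.34/32 -> H5 at depth 32
  lookup 62.199.254.34: bits 00111110110001111111111000100010 walk d0:-→d1:-→d2:-→d3:-→d4:-→d5:-→d6:-→d7:-→d8:-→d9:-→d10:-→d11:-→d12:-→d13:-→d14:-→d15:-→d16:-→d17:-→d18:-→d19:-→d20:-→d21:-→d22:-→d23:-→d24:H3→d25:-→d26:-→d27:-→d28:H2→d29:-→d30:-→d31:-→d32:H5 -> H5
  add 209.182.0.0/16 -> H0 at depth 16

== LOOKUPS ==
["no-route","H4","H3","H2","H4","H0","H3","H5"]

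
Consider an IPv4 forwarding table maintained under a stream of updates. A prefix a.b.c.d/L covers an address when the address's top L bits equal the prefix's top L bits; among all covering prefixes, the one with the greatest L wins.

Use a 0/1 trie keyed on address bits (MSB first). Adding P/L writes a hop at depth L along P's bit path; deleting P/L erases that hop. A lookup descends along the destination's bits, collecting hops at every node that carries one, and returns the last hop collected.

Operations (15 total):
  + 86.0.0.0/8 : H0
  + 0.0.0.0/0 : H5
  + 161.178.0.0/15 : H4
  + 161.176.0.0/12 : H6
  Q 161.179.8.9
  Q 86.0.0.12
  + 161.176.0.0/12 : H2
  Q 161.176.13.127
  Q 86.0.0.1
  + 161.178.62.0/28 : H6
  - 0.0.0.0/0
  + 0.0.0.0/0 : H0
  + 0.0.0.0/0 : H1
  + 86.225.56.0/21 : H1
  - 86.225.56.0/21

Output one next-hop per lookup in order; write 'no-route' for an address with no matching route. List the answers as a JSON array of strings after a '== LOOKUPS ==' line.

Process each operation:
  add 86.0.0.0/8 -> H0 at depth 8
  add 0.0.0.0/0 -> H5 at depth 0
  add 161.178.0.0/15 -> H4 at depth 15
  add 161.176.0.0/12 -> H6 at depth 12
  ? 161.179.8.9  path d0:H5→d1:-→d2:-→d3:-→d4:-→d5:-→d6:-→d7:-→d8:-→d9:-→d10:-→d11:-→d12:H6→d13:-→d14:-→d15:H4  best=H4
  ? 86.0.0.12  path d0:H5→d1:-→d2:-→d3:-→d4:-→d5:-→d6:-→d7:-→d8:H0  best=H0
  add 161.176.0.0/12 -> H2 at depth 12
  ? 161.176.13.127  path d0:H5→d1:-→d2:-→d3:-→d4:-→d5:-→d6:-→d7:-→d8:-→d9:-→d10:-→d11:-→d12:H2→d13:-→d14:-  best=H2
  ? 86.0.0.1  path d0:H5→d1:-→d2:-→d3:-→d4:-→d5:-→d6:-→d7:-→d8:H0  best=H0
  add 161.178.62.0/28 -> H6 at depth 28
  del 0.0.0.0/0 (clear depth 0)
  add 0.0.0.0/0 -> H0 at depth 0
  add 0.0.0.0/0 -> H1 at depth 0
  add 86.225.56.0/21 -> H1 at depth 21
  del 86.225.56.0/21 (clear depth 21)

== LOOKUPS ==
["H4","H0","H2","H0"]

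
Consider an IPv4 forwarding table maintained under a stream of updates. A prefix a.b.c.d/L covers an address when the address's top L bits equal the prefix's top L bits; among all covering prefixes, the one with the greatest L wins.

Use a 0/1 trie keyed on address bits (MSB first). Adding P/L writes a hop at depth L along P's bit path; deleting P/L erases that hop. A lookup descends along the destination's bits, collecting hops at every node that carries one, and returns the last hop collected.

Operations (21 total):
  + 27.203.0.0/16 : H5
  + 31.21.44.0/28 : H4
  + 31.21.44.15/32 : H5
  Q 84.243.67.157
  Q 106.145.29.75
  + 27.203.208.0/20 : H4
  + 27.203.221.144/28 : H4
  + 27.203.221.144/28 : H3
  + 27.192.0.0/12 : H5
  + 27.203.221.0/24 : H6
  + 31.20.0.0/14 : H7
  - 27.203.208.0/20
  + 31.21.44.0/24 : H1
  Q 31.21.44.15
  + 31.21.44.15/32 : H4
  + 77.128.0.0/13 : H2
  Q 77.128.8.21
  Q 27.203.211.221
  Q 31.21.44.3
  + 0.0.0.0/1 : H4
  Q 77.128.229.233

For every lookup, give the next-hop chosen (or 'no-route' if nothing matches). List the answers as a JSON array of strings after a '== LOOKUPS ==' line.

Trace:
  + 27.203.0.0/16 (H5) depth=16
  + 31.21.44.0/28 (H4) depth=28
  + 31.21.44.15/32 (H5) depth=32
  lookup 84.243.67.157: bits 0 walk d0:-→d1:- -> no-route
  lookup 106.145.29.75: bits 0 walk d0:-→d1:- -> no-route
  + 27.203.208.0/20 (H4) depth=20
  + 27.203.221.144/28 (H4) depth=28
  + 27.203.221.144/28 (H3) depth=28
  + 27.192.0.0/12 (H5) depth=12
  + 27.203.221.0/24 (H6) depth=24
  + 31.20.0.0/14 (H7) depth=14
  - 27.203.208.0/20 clear@20
  + 31.21.44.0/24 (H1) depth=24
  lookup 31.21.44.15: bits 00011111000101010010110000001111 walk d0:-→d1:-→d2:-→d3:-→d4:-→d5:-→d6:-→d7:-→d8:-→d9:-→d10:-→d11:-→d12:-→d13:-→d14:H7→d15:-→d16:-→d17:-→d18:-→d19:-→d20:-→d21:-→d22:-→d23:-→d24:H1→d25:-→d26:-→d27:-→d28:H4→d29:-→d30:-→d31:-→d32:H5 -> H5
  + 31.21.44.15/32 (H4) depth=32
  + 77.128.0.0/13 (H2) depth=13
  lookup 77.128.8.21: bits 0100110110000 walk d0:-→d1:-→d2:-→d3:-→d4:-→d5:-→d6:-→d7:-→d8:-→d9:-→d10:-→d11:-→d12:-→d13:H2 -> H2
  lookup 27.203.211.221: bits 00011011110010111101 walk d0:-→d1:-→d2:-→d3:-→d4:-→d5:-→d6:-→d7:-→d8:-→d9:-→d10:-→d11:-→d12:H5→d13:-→d14:-→d15:-→d16:H5→d17:-→d18:-→d19:-→d20:- -> H5
  lookup 31.21.44.3: bits 0001111100010101001011000000 walk d0:-→d1:-→d2:-→d3:-→d4:-→d5:-→d6:-→d7:-→d8:-→d9:-→d10:-→d11:-→d12:-→d13:-→d14:H7→d15:-→d16:-→d17:-→d18:-→d19:-→d20:-→d21:-→d22:-→d23:-→d24:H1→d25:-→d26:-→d27:-→d28:H4 -> H4
  + 0.0.0.0/1 (H4) depth=1
  lookup 77.128.229.233: bits 0100110110000 walk d0:-→d1:H4→d2:-→d3:-→d4:-→d5:-→d6:-→d7:-→d8:-→d9:-→d10:-→d11:-→d12:-→d13:H2 -> H2

== LOOKUPS ==
["no-route","no-route","H5","H2","H5","H4","H2"]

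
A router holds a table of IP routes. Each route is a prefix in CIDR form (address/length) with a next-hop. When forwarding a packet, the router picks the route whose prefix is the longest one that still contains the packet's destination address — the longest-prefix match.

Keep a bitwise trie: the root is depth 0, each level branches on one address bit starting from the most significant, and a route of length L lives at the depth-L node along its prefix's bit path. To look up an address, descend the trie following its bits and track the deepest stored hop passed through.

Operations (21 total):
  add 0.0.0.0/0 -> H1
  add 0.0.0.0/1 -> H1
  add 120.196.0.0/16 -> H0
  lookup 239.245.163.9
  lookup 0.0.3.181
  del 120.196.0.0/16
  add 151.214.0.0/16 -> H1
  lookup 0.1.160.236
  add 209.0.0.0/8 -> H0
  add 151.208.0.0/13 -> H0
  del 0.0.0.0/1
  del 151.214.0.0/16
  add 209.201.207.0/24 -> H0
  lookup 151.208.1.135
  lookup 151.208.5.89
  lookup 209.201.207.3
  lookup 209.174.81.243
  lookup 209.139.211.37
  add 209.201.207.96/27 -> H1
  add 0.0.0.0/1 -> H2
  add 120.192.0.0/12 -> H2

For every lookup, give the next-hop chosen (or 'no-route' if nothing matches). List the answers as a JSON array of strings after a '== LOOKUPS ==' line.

Trace:
  add 0.0.0.0/0 -> H1 at depth 0
  add 0.0.0.0/1 -> H1 at depth 1
  add 120.196.0.0/16 -> H0 at depth 16
  lookup 239.245.163.9: bits ε walk d0:H1 -> H1
  lookup 0.0.3.181: bits 0 walk d0:H1→d1:H1 -> H1
  - 120.196.0.0/16 clear@16
  add 151.214.0.0/16 -> H1 at depth 16
  lookup 0.1.160.236: bits 0 walk d0:H1→d1:H1 -> H1
  add 209.0.0.0/8 -> H0 at depth 8
  add 151.208.0.0/13 -> H0 at depth 13
  - 0.0.0.0/1 clear@1
  - 151.214.0.0/16 clear@16
  add 209.201.207.0/24 -> H0 at depth 24
  lookup 151.208.1.135: bits 1001011111010 walk d0:H1→d1:-→d2:-→d3:-→d4:-→d5:-→d6:-→d7:-→d8:-→d9:-→d10:-→d11:-→d12:-→d13:H0 -> H0
  lookup 151.208.5.89: bits 1001011111010 walk d0:H1→d1:-→d2:-→d3:-→d4:-→d5:-→d6:-→d7:-→d8:-→d9:-→d10:-→d11:-→d12:-→d13:H0 -> H0
  lookup 209.201.207.3: bits 110100011100100111001111 walk d0:H1→d1:-→d2:-→d3:-→d4:-→d5:-→d6:-→d7:-→d8:H0→d9:-→d10:-→d11:-→d12:-→d13:-→d14:-→d15:-→d16:-→d17:-→d18:-→d19:-→d20:-→d21:-→d22:-→d23:-→d24:H0 -> H0
  lookup 209.174.81.243: bits 110100011 walk d0:H1→d1:-→d2:-→d3:-→d4:-→d5:-→d6:-→d7:-→d8:H0→d9:- -> H0
  lookup 209.139.211.37: bits 110100011 walk d0:H1→d1:-→d2:-→d3:-→d4:-→d5:-→d6:-→d7:-→d8:H0→d9:- -> H0
  add 209.201.207.96/27 -> H1 at depth 27
  add 0.0.0.0/1 -> H2 at depth 1
  add 120.192.0.0/12 -> H2 at depth 12

== LOOKUPS ==
["H1","H1","H1","H0","H0","H0","H0","H0"]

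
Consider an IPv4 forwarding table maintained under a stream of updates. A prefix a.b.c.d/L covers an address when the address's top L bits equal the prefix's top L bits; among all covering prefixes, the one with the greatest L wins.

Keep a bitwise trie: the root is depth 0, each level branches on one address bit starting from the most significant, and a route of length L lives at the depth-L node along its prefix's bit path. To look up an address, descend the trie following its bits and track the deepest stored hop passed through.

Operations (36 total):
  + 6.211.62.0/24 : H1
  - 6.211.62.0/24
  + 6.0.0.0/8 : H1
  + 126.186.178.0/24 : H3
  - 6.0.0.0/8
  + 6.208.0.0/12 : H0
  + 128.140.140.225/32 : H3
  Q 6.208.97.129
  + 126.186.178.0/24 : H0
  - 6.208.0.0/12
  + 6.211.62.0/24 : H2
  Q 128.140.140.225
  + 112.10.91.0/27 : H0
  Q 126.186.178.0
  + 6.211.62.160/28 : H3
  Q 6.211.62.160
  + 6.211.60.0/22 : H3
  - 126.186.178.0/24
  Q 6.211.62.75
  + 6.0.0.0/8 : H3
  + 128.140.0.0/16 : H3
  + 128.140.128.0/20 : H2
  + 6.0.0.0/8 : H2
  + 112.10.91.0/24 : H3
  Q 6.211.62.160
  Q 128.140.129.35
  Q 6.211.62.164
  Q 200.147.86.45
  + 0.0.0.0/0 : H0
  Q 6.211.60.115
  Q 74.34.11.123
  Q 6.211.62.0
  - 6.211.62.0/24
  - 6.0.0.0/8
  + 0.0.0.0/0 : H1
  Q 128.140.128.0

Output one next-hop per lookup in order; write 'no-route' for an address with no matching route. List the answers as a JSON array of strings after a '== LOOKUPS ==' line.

Apply in order:
  add 6.211.62.0/24 -> H1 at depth 24
  - 6.211.62.0/24 clear@24
  add 6.0.0.0/8 -> H1 at depth 8
  add 126.186.178.0/24 -> H3 at depth 24
  - 6.0.0.0/8 clear@8
  add 6.208.0.0/12 -> H0 at depth 12
  add 128.140.140.225/32 -> H3 at depth 32
  Q 6.208.97.129: descend 00000110110100 ; hops seen [H0] ; pick H0
  add 126.186.178.0/24 -> H0 at depth 24
  - 6.208.0.0/12 clear@12
  add 6.211.62.0/24 -> H2 at depth 24
  Q 128.140.140.225: descend 10000000100011001000110011100001 ; hops seen [H3] ; pick H3
  add 112.10.91.0/27 -> H0 at depth 27
  Q 126.186.178.0: descend 011111101011101010110010 ; hops seen [H0] ; pick H0
  add 6.211.62.160/28 -> H3 at depth 28
  Q 6.211.62.160: descend 0000011011010011001111101010 ; hops seen [H2,H3] ; pick H3
  add 6.211.60.0/22 -> H3 at depth 22
  - 126.186.178.0/24 clear@24
  Q 6.211.62.75: descend 000001101101001100111110 ; hops seen [H3,H2] ; pick H2
  add 6.0.0.0/8 -> H3 at depth 8
  add 128.140.0.0/16 -> H3 at depth 16
  add 128.140.128.0/20 -> H2 at depth 20
  add 6.0.0.0/8 -> H2 at depth 8
  add 112.10.91.0/24 -> H3 at depth 24
  Q 6.211.62.160: descend 0000011011010011001111101010 ; hops seen [H2,H3,H2,H3] ; pick H3
  Q 128.140.129.35: descend 10000000100011001000 ; hops seen [H3,H2] ; pick H2
  Q 6.211.62.164: descend 0000011011010011001111101010 ; hops seen [H2,H3,H2,H3] ; pick H3
  Q 200.147.86.45: descend 1 ; hops seen [∅] ; pick no-route
  add 0.0.0.0/0 -> H0 at depth 0
  Q 6.211.60.115: descend 0000011011010011001111 ; hops seen [H0,H2,H3] ; pick H3
  Q 74.34.11.123: descend 01 ; hops seen [H0] ; pick H0
  Q 6.211.62.0: descend 000001101101001100111110 ; hops seen [H0,H2,H3,H2] ; pick H2
  - 6.211.62.0/24 clear@24
  - 6.0.0.0/8 clear@8
  add 0.0.0.0/0 -> H1 at depth 0
  Q 128.140.128.0: descend 10000000100011001000 ; hops seen [H1,H3,H2] ; pick H2

== LOOKUPS ==
["H0","H3","H0","H3","H2","H3","H2","H3","no-route","H3","H0","H2","H2"]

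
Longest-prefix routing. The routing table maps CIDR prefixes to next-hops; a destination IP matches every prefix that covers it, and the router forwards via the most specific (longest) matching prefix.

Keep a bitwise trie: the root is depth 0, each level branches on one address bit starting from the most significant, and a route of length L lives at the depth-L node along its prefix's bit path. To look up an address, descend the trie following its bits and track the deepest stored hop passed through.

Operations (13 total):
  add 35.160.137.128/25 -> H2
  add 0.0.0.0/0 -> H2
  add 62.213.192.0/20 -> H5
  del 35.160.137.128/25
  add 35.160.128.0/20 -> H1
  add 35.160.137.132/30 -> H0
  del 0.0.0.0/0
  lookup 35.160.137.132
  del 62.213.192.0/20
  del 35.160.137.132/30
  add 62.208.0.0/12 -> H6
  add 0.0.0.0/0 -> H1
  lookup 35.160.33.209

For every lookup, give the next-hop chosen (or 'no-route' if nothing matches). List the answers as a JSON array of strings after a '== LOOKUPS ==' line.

Trace:
  + 35.160.137.128/25 (H2) depth=25
  + 0.0.0.0/0 (H2) depth=0
  + 62.213.192.0/20 (H5) depth=20
  del 35.160.137.128/25 (clear depth 25)
  + 35.160.128.0/20 (H1) depth=20
  + 35.160.137.132/30 (H0) depth=30
  del 0.0.0.0/0 (clear depth 0)
  Q 35.160.137.132: descend 001000111010000010001001100001 ; hops seen [H1,H0] ; pick H0
  del 62.213.192.0/20 (clear depth 20)
  del 35.160.137.132/30 (clear depth 30)
  + 62.208.0.0/12 (H6) depth=12
  + 0.0.0.0/0 (H1) depth=0
  Q 35.160.33.209: descend 0010001110100000 ; hops seen [H1] ; pick H1

== LOOKUPS ==
["H0","H1"]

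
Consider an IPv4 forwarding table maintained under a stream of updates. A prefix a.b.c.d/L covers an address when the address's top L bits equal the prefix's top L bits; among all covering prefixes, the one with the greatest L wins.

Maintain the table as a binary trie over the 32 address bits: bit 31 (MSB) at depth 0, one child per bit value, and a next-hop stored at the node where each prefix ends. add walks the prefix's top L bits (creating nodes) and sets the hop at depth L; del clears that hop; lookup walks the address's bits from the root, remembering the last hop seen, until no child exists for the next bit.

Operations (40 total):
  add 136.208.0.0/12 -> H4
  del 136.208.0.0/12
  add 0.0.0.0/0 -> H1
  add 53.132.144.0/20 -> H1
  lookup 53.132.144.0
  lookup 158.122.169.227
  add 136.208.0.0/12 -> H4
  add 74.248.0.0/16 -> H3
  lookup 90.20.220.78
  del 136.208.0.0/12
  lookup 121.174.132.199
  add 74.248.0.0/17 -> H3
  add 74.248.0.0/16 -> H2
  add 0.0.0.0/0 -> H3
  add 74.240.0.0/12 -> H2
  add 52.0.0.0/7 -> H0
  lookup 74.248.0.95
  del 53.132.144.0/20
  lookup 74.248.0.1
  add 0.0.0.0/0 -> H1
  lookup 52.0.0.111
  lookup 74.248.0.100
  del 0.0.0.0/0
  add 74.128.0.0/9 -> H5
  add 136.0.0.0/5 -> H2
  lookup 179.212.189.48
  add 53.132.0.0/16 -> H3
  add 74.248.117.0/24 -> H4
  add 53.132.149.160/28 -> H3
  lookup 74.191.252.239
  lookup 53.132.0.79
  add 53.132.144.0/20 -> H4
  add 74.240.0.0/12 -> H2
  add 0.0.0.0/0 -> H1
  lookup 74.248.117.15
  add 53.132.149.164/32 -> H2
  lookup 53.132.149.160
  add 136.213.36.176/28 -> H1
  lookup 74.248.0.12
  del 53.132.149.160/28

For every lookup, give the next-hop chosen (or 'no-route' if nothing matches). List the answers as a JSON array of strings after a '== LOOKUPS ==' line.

Trace:
  + 136.208.0.0/12 (H4) depth=12
  del 136.208.0.0/12 (clear depth 12)
  + 0.0.0.0/0 (H1) depth=0
  + 53.132.144.0/20 (H1) depth=20
  ? 53.132.144.0  path d0:H1→d1:-→d2:-→d3:-→d4:-→d5:-→d6:-→d7:-→d8:-→d9:-→d10:-→d11:-→d12:-→d13:-→d14:-→d15:-→d16:-→d17:-→d18:-→d19:-→d20:H1  best=H1
  ? 158.122.169.227  path d0:H1→d1:-→d2:-→d3:-  best=H1
  + 136.208.0.0/12 (H4) depth=12
  + 74.248.0.0/16 (H3) depth=16
  ? 90.20.220.78  path d0:H1→d1:-→d2:-→d3:-  best=H1
  del 136.208.0.0/12 (clear depth 12)
  ? 121.174.132.199  path d0:H1→d1:-→d2:-  best=H1
  + 74.248.0.0/17 (H3) depth=17
  + 74.248.0.0/16 (H2) depth=16
  + 0.0.0.0/0 (H3) depth=0
  + 74.240.0.0/12 (H2) depth=12
  + 52.0.0.0/7 (H0) depth=7
  ? 74.248.0.95  path d0:H3→d1:-→d2:-→d3:-→d4:-→d5:-→d6:-→d7:-→d8:-→d9:-→d10:-→d11:-→d12:H2→d13:-→d14:-→d15:-→d16:H2→d17:H3  best=H3
  del 53.132.144.0/20 (clear depth 20)
  ? 74.248.0.1  path d0:H3→d1:-→d2:-→d3:-→d4:-→d5:-→d6:-→d7:-→d8:-→d9:-→d10:-→d11:-→d12:H2→d13:-→d14:-→d15:-→d16:H2→d17:H3  best=H3
  + 0.0.0.0/0 (H1) depth=0
  ? 52.0.0.111  path d0:H1→d1:-→d2:-→d3:-→d4:-→d5:-→d6:-→d7:H0  best=H0
  ? 74.248.0.100  path d0:H1→d1:-→d2:-→d3:-→d4:-→d5:-→d6:-→d7:-→d8:-→d9:-→d10:-→d11:-→d12:H2→d13:-→d14:-→d15:-→d16:H2→d17:H3  best=H3
  del 0.0.0.0/0 (clear depth 0)
  + 74.128.0.0/9 (H5) depth=9
  + 136.0.0.0/5 (H2) depth=5
  ? 179.212.189.48  path d0:-→d1:-→d2:-  best=no-route
  + 53.132.0.0/16 (H3) depth=16
  + 74.248.117.0/24 (H4) depth=24
  + 53.132.149.160/28 (H3) depth=28
  ? 74.191.252.239  path d0:-→d1:-→d2:-→d3:-→d4:-→d5:-→d6:-→d7:-→d8:-→d9:H5  best=H5
  ? 53.132.0.79  path d0:-→d1:-→d2:-→d3:-→d4:-→d5:-→d6:-→d7:H0→d8:-→d9:-→d10:-→d11:-→d12:-→d13:-→d14:-→d15:-→d16:H3  best=H3
  + 53.132.144.0/20 (H4) depth=20
  + 74.240.0.0/12 (H2) depth=12
  + 0.0.0.0/0 (H1) depth=0
  ? 74.248.117.15  path d0:H1→d1:-→d2:-→d3:-→d4:-→d5:-→d6:-→d7:-→d8:-→d9:H5→d10:-→d11:-→d12:H2→d13:-→d14:-→d15:-→d16:H2→d17:H3→d18:-→d19:-→d20:-→d21:-→d22:-→d23:-→d24:H4  best=H4
  + 53.132.149.164/32 (H2) depth=32
  ? 53.132.149.160  path d0:H1→d1:-→d2:-→d3:-→d4:-→d5:-→d6:-→d7:H0→d8:-→d9:-→d10:-→d11:-→d12:-→d13:-→d14:-→d15:-→d16:H3→d17:-→d18:-→d19:-→d20:H4→d21:-→d22:-→d23:-→d24:-→d25:-→d26:-→d27:-→d28:H3→d29:-  best=H3
  + 136.213.36.176/28 (H1) depth=28
  ? 74.248.0.12  path d0:H1→d1:-→d2:-→d3:-→d4:-→d5:-→d6:-→d7:-→d8:-→d9:H5→d10:-→d11:-→d12:H2→d13:-→d14:-→d15:-→d16:H2→d17:H3  best=H3
  del 53.132.149.160/28 (clear depth 28)

== LOOKUPS ==
["H1","H1","H1","H1","H3","H3","H0","H3","no-route","H5","H3","H4","H3","H3"]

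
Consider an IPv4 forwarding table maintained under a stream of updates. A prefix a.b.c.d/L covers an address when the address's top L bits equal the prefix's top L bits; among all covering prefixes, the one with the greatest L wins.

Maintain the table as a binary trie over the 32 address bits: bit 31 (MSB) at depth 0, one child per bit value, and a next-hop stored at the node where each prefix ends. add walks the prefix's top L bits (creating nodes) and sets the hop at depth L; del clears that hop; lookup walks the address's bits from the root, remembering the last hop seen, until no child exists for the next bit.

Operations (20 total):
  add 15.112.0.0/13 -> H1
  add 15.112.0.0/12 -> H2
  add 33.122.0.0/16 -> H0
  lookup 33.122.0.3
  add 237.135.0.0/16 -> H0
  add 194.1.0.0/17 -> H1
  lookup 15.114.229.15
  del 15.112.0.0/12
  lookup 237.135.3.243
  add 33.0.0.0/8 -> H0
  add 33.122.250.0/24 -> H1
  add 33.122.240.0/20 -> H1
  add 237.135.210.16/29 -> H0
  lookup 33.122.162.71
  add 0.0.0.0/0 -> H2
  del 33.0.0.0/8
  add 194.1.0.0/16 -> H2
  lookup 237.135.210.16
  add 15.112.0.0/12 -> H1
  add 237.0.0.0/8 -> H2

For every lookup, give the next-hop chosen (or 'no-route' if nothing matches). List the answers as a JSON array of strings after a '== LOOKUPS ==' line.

Trace:
  add 15.112.0.0/13 -> H1 at depth 13
  add 15.112.0.0/12 -> H2 at depth 12
  add 33.122.0.0/16 -> H0 at depth 16
  Q 33.122.0.3: descend 0010000101111010 ; hops seen [H0] ; pick H0
  add 237.135.0.0/16 -> H0 at depth 16
  add 194.1.0.0/17 -> H1 at depth 17
  Q 15.114.229.15: descend 0000111101110 ; hops seen [H2,H1] ; pick H1
  del 15.112.0.0/12 (clear depth 12)
  Q 237.135.3.243: descend 1110110110000111 ; hops seen [H0] ; pick H0
  add 33.0.0.0/8 -> H0 at depth 8
  add 33.122.250.0/24 -> H1 at depth 24
  add 33.122.240.0/20 -> H1 at depth 20
  add 237.135.210.16/29 -> H0 at depth 29
  Q 33.122.162.71: descend 00100001011110101 ; hops seen [H0,H0] ; pick H0
  add 0.0.0.0/0 -> H2 at depth 0
  del 33.0.0.0/8 (clear depth 8)
  add 194.1.0.0/16 -> H2 at depth 16
  Q 237.135.210.16: descend 11101101100001111101001000010 ; hops seen [H2,H0,H0] ; pick H0
  add 15.112.0.0/12 -> H1 at depth 12
  add 237.0.0.0/8 -> H2 at depth 8

== LOOKUPS ==
["H0","H1","H0","H0","H0"]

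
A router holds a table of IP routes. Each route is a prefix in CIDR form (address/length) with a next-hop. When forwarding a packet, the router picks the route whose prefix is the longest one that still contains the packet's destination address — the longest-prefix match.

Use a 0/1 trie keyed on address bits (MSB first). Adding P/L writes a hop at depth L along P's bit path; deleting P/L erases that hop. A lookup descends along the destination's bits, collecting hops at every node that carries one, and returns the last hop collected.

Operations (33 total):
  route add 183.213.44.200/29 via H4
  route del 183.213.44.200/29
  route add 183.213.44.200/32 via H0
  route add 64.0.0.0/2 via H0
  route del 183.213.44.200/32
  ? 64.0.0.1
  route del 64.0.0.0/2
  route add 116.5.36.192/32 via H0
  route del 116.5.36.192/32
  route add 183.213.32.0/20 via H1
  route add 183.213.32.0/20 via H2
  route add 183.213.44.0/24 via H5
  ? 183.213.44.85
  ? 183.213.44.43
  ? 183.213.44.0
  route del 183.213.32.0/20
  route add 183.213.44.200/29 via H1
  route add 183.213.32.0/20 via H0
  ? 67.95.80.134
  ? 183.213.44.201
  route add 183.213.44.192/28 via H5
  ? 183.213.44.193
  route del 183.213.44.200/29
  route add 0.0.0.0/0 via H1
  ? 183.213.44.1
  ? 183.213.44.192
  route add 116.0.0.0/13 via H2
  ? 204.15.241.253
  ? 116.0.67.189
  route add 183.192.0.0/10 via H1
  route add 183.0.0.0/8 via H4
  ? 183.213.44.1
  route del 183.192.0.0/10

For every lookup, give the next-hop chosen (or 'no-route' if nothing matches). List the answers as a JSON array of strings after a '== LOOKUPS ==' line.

Apply in order:
  + 183.213.44.200/29 (H4) depth=29
  del 183.213.44.200/29 (clear depth 29)
  + 183.213.44.200/32 (H0) depth=32
  + 64.0.0.0/2 (H0) depth=2
  del 183.213.44.200/32 (clear depth 32)
  lookup 64.0.0.1: bits 01 walk d0:-→d1:-→d2:H0 -> H0
  del 64.0.0.0/2 (clear depth 2)
  + 116.5.36.192/32 (H0) depth=32
  del 116.5.36.192/32 (clear depth 32)
  + 183.213.32.0/20 (H1) depth=20
  + 183.213.32.0/20 (H2) depth=20
  + 183.213.44.0/24 (H5) depth=24
  lookup 183.213.44.85: bits 101101111101010100101100 walk d0:-→d1:-→d2:-→d3:-→d4:-→d5:-→d6:-→d7:-→d8:-→d9:-→d10:-→d11:-→d12:-→d13:-→d14:-→d15:-→d16:-→d17:-→d18:-→d19:-→d20:H2→d21:-→d22:-→d23:-→d24:H5 -> H5
  lookup 183.213.44.43: bits 101101111101010100101100 walk d0:-→d1:-→d2:-→d3:-→d4:-→d5:-→d6:-→d7:-→d8:-→d9:-→d10:-→d11:-→d12:-→d13:-→d14:-→d15:-→d16:-→d17:-→d18:-→d19:-→d20:H2→d21:-→d22:-→d23:-→d24:H5 -> H5
  lookup 183.213.44.0: bits 101101111101010100101100 walk d0:-→d1:-→d2:-→d3:-→d4:-→d5:-→d6:-→d7:-→d8:-→d9:-→d10:-→d11:-→d12:-→d13:-→d14:-→d15:-→d16:-→d17:-→d18:-→d19:-→d20:H2→d21:-→d22:-→d23:-→d24:H5 -> H5
  del 183.213.32.0/20 (clear depth 20)
  + 183.213.44.200/29 (H1) depth=29
  + 183.213.32.0/20 (H0) depth=20
  lookup 67.95.80.134: bits 01 walk d0:-→d1:-→d2:- -> no-route
  lookup 183.213.44.201: bits 1011011111010101001011001100100 walk d0:-→d1:-→d2:-→d3:-→d4:-→d5:-→d6:-→d7:-→d8:-→d9:-→d10:-→d11:-→d12:-→d13:-→d14:-→d15:-→d16:-→d17:-→d18:-→d19:-→d20:H0→d21:-→d22:-→d23:-→d24:H5→d25:-→d26:-→d27:-→d28:-→d29:H1→d30:-→d31:- -> H1
  + 183.213.44.192/28 (H5) depth=28
  lookup 183.213.44.193: bits 1011011111010101001011001100 walk d0:-→d1:-→d2:-→d3:-→d4:-→d5:-→d6:-→d7:-→d8:-→d9:-→d10:-→d11:-→d12:-→d13:-→d14:-→d15:-→d16:-→d17:-→d18:-→d19:-→d20:H0→d21:-→d22:-→d23:-→d24:H5→d25:-→d26:-→d27:-→d28:H5 -> H5
  del 183.213.44.200/29 (clear depth 29)
  + 0.0.0.0/0 (H1) depth=0
  lookup 183.213.44.1: bits 101101111101010100101100 walk d0:H1→d1:-→d2:-→d3:-→d4:-→d5:-→d6:-→d7:-→d8:-→d9:-→d10:-→d11:-→d12:-→d13:-→d14:-→d15:-→d16:-→d17:-→d18:-→d19:-→d20:H0→d21:-→d22:-→d23:-→d24:H5 -> H5
  lookup 183.213.44.192: bits 1011011111010101001011001100 walk d0:H1→d1:-→d2:-→d3:-→d4:-→d5:-→d6:-→d7:-→d8:-→d9:-→d10:-→d11:-→d12:-→d13:-→d14:-→d15:-→d16:-→d17:-→d18:-→d19:-→d20:H0→d21:-→d22:-→d23:-→d24:H5→d25:-→d26:-→d27:-→d28:H5 -> H5
  + 116.0.0.0/13 (H2) depth=13
  lookup 204.15.241.253: bits 1 walk d0:H1→d1:- -> H1
  lookup 116.0.67.189: bits 0111010000000 walk d0:H1→d1:-→d2:-→d3:-→d4:-→d5:-→d6:-→d7:-→d8:-→d9:-→d10:-→d11:-→d12:-→d13:H2 -> H2
  + 183.192.0.0/10 (H1) depth=10
  + 183.0.0.0/8 (H4) depth=8
  lookup 183.213.44.1: bits 101101111101010100101100 walk d0:H1→d1:-→d2:-→d3:-→d4:-→d5:-→d6:-→d7:-→d8:H4→d9:-→d10:H1→d11:-→d12:-→d13:-→d14:-→d15:-→d16:-→d17:-→d18:-→d19:-→d20:H0→d21:-→d22:-→d23:-→d24:H5 -> H5
  del 183.192.0.0/10 (clear depth 10)

== LOOKUPS ==
["H0","H5","H5","H5","no-route","H1","H5","H5","H5","H1","H2","H5"]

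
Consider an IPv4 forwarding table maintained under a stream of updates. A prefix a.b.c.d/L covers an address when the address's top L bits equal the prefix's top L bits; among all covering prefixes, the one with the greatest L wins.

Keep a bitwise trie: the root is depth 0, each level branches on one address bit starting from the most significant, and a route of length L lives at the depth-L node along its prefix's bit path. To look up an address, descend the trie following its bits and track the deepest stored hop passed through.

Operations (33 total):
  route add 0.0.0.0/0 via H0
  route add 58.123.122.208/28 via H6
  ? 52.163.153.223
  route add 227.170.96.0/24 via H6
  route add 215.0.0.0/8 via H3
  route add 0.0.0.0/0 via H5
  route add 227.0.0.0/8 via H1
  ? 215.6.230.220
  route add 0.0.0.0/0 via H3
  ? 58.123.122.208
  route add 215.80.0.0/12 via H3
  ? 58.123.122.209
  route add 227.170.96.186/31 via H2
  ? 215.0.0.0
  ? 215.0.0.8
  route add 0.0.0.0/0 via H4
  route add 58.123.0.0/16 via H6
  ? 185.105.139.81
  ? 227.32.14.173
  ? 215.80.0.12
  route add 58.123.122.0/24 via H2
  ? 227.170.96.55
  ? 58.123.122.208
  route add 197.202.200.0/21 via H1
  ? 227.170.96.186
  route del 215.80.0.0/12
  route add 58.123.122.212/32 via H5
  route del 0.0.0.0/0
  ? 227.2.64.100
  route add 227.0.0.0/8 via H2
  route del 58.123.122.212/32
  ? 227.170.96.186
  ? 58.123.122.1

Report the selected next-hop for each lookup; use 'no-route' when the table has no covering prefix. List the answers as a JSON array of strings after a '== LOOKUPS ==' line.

Process each operation:
  + 0.0.0.0/0 (H0) depth=0
  + 58.123.122.208/28 (H6) depth=28
  lookup 52.163.153.223: bits 0011 walk d0:H0→d1:-→d2:-→d3:-→d4:- -> H0
  + 227.170.96.0/24 (H6) depth=24
  + 215.0.0.0/8 (H3) depth=8
  + 0.0.0.0/0 (H5) depth=0
  + 227.0.0.0/8 (H1) depth=8
  lookup 215.6.230.220: bits 11010111 walk d0:H5→d1:-→d2:-→d3:-→d4:-→d5:-→d6:-→d7:-→d8:H3 -> H3
  + 0.0.0.0/0 (H3) depth=0
  lookup 58.123.122.208: bits 0011101001111011011110101101 walk d0:H3→d1:-→d2:-→d3:-→d4:-→d5:-→d6:-→d7:-→d8:-→d9:-→d10:-→d11:-→d12:-→d13:-→d14:-→d15:-→d16:-→d17:-→d18:-→d19:-→d20:-→d21:-→d22:-→d23:-→d24:-→d25:-→d26:-→d27:-→d28:H6 -> H6
  + 215.80.0.0/12 (H3) depth=12
  lookup 58.123.122.209: bits 0011101001111011011110101101 walk d0:H3→d1:-→d2:-→d3:-→d4:-→d5:-→d6:-→d7:-→d8:-→d9:-→d10:-→d11:-→d12:-→d13:-→d14:-→d15:-→d16:-→d17:-→d18:-→d19:-→d20:-→d21:-→d22:-→d23:-→d24:-→d25:-→d26:-→d27:-→d28:H6 -> H6
  + 227.170.96.186/31 (H2) depth=31
  lookup 215.0.0.0: bits 110101110 walk d0:H3→d1:-→d2:-→d3:-→d4:-→d5:-→d6:-→d7:-→d8:H3→d9:- -> H3
  lookup 215.0.0.8: bits 110101110 walk d0:H3→d1:-→d2:-→d3:-→d4:-→d5:-→d6:-→d7:-→d8:H3→d9:- -> H3
  + 0.0.0.0/0 (H4) depth=0
  + 58.123.0.0/16 (H6) depth=16
  lookup 185.105.139.81: bits 1 walk d0:H4→d1:- -> H4
  lookup 227.32.14.173: bits 11100011 walk d0:H4→d1:-→d2:-→d3:-→d4:-→d5:-→d6:-→d7:-→d8:H1 -> H1
  lookup 215.80.0.12: bits 110101110101 walk d0:H4→d1:-→d2:-→d3:-→d4:-→d5:-→d6:-→d7:-→d8:H3→d9:-→d10:-→d11:-→d12:H3 -> H3
  + 58.123.122.0/24 (H2) depth=24
  lookup 227.170.96.55: bits 111000111010101001100000 walk d0:H4→d1:-→d2:-→d3:-→d4:-→d5:-→d6:-→d7:-→d8:H1→d9:-→d10:-→d11:-→d12:-→d13:-→d14:-→d15:-→d16:-→d17:-→d18:-→d19:-→d20:-→d21:-→d22:-→d23:-→d24:H6 -> H6
  lookup 58.123.122.208: bits 0011101001111011011110101101 walk d0:H4→d1:-→d2:-→d3:-→d4:-→d5:-→d6:-→d7:-→d8:-→d9:-→d10:-→d11:-→d12:-→d13:-→d14:-→d15:-→d16:H6→d17:-→d18:-→d19:-→d20:-→d21:-→d22:-→d23:-→d24:H2→d25:-→d26:-→d27:-→d28:H6 -> H6
  + 197.202.200.0/21 (H1) depth=21
  lookup 227.170.96.186: bits 1110001110101010011000001011101 walk d0:H4→d1:-→d2:-→d3:-→d4:-→d5:-→d6:-→d7:-→d8:H1→d9:-→d10:-→d11:-→d12:-→d13:-→d14:-→d15:-→d16:-→d17:-→d18:-→d19:-→d20:-→d21:-→d22:-→d23:-→d24:H6→d25:-→d26:-→d27:-→d28:-→d29:-→d30:-→d31:H2 -> H2
  - 215.80.0.0/12 clear@12
  + 58.123.122.212/32 (H5) depth=32
  - 0.0.0.0/0 clear@0
  lookup 227.2.64.100: bits 11100011 walk d0:-→d1:-→d2:-→d3:-→d4:-→d5:-→d6:-→d7:-→d8:H1 -> H1
  + 227.0.0.0/8 (H2) depth=8
  - 58.123.122.212/32 clear@32
  lookup 227.170.96.186: bits 1110001110101010011000001011101 walk d0:-→d1:-→d2:-→d3:-→d4:-→d5:-→d6:-→d7:-→d8:H2→d9:-→d10:-→d11:-→d12:-→d13:-→d14:-→d15:-→d16:-→d17:-→d18:-→d19:-→d20:-→d21:-→d22:-→d23:-→d24:H6→d25:-→d26:-→d27:-→d28:-→d29:-→d30:-→d31:H2 -> H2
  lookup 58.123.122.1: bits 001110100111101101111010 walk d0:-→d1:-→d2:-→d3:-→d4:-→d5:-→d6:-→d7:-→d8:-→d9:-→d10:-→d11:-→d12:-→d13:-→d14:-→d15:-→d16:H6→d17:-→d18:-→d19:-→d20:-→d21:-→d22:-→d23:-→d24:H2 -> H2

== LOOKUPS ==
["H0","H3","H6","H6","H3","H3","H4","H1","H3","H6","H6","H2","H1","H2","H2"]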